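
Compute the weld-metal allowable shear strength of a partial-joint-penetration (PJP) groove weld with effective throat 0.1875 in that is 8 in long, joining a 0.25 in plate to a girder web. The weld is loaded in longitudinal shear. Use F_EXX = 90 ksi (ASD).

Effective throat (given) t_e = 0.1875 in.
A_we = 0.1875 × 8 = 1.5 in².
F_nw = 0.6 F_EXX = 54 ksi.
R_n/Ω = (54 × 1.5) / 2.0 = 40.5 kip.

R_n/Ω ≈ 40.5 kip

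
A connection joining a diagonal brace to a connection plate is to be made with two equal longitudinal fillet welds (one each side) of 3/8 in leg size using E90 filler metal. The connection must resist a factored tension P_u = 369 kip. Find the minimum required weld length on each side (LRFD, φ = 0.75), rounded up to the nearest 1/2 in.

E90XX → F_EXX = 90 ksi.
Throat t_e = 0.707 × 0.375 = 0.2651 in.
φr_n = 0.75 × 0.6 × 90 × 0.2651 = 10.74 kip/in.
L_req = P_u / φr_n = 369 / 10.74 = 34.37 in total.
Per side: 34.37 / 2 = 17.18 in.
Round up → use L = 17.5 in on each side.

L = 17.5 in on each side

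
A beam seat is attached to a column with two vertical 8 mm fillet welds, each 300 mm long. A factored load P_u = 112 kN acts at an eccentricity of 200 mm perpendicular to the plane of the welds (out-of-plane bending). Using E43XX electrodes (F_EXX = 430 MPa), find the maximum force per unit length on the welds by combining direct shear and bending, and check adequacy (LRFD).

L_w = 2 × 300 = 600 mm; section modulus (unit throat) S = 2 × L²/6 = 30000 mm².
Direct shear f_v = P/L_w = 112×10³/600 = 186.7 N/mm.
Moment M = P × e = 112×10³ × 200 = 22400000 N·mm; bending f_b = M/S = 746.7 N/mm.
f_max = √(f_v² + f_b²) = √(186.7² + 746.7²) = 769.6 N/mm.
φr_n = 0.75 × 0.6 × 430 × (0.707 × 8) = 1094 N/mm → adequate.

f_max ≈ 770 N/mm; adequate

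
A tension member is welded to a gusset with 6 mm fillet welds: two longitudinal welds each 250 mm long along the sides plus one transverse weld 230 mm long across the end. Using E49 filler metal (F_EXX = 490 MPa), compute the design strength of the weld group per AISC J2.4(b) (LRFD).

t_e = 0.707 × 6 = 4.242 mm.
R_nwl = 0.6 × 490 × 4.242 × 500 × 10⁻³ = 623.6 kN (longitudinal, 2 welds).
R_nwt = 0.6 × 490 × 4.242 × 230 × 10⁻³ = 286.8 kN (transverse, base value).
(i) R_nwl + R_nwt = 910.4 kN; (ii) 0.85 R_nwl + 1.5 R_nwt = 960.3 kN.
R_n = max = 960.3 kN [governs: (ii)]; φR_n = 720.2 kN.

φR_n ≈ 720 kN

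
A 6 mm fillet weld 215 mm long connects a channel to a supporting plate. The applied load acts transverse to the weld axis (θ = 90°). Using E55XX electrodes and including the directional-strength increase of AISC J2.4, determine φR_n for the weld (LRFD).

E55XX → F_EXX = 550 MPa.
t_e = 0.707 × 6 = 4.242 mm; A_we = 4.242 × 215 = 912 mm².
Directional factor: 1.0 + 0.5 sin^1.5(90°) = 1.5.
F_nw = 0.6 × 550 × 1.5 = 495 MPa.
φR_n = 0.75 × 495 × 912 × 10⁻³ = 338.6 kN.

φR_n ≈ 339 kN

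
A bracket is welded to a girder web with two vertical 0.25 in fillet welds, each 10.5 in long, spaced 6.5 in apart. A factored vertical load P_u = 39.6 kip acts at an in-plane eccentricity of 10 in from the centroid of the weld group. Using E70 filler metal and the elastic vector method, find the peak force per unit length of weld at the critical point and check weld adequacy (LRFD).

E70XX → F_EXX = 70 ksi.
Total weld length L_w = 21 in. Treat welds as unit-width lines.
Polar moment about centroid: J = 2[d³/12 + d(b/2)²] = 2[10.5³/12 + 10.5×3.25²] = 414.8 in³.
Direct shear f_v = P/L_w = 39.6 / 21 = 1.886 kip/in (vertical).
Torsion M = P·e = 39.6 × 10 = 396 kip·in.
Critical point at (x, y) = (3.25, 5.25) from centroid. f_tx = M·y/J = 5.013 kip/in; f_ty = M·x/J = 3.103 kip/in.
Resultant f_max = √[f_tx² + (f_v + f_ty)²] = √[5.013² + (1.886 + 3.103)²] = 7.072 kip/in.
Capacity per unit length: φr_n = 0.75 × 0.6 × 70 × (0.707 × 0.25) = 5.568 kip/in.
7.072 > 5.568 → NOT adequate.

f_max ≈ 7.07 kip/in; NOT adequate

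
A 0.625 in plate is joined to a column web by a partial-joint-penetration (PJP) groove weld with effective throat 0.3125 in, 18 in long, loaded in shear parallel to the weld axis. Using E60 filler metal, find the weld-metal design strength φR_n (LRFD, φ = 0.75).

E60XX → F_EXX = 60 ksi.
Effective throat (given) t_e = 0.3125 in.
A_we = 0.3125 × 18 = 5.625 in².
F_nw = 0.6 F_EXX = 36 ksi.
φR_n = 0.75 × 36 × 5.625 = 151.9 kip.

φR_n ≈ 152 kip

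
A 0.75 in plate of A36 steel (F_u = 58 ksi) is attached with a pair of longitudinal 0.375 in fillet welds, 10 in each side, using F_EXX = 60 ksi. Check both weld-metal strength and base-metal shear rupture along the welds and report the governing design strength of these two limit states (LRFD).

φR_n ≈ 143 kip (weld metal governs)

t_e = 0.707 × 0.375 = 0.2651 in; L = 20 in.
Weld metal: φR_n = 0.75 × 0.6 × 60 × 0.2651 × 20 = 143.2 kip.
Base metal (shear rupture): φR_n = 0.75 × 0.6 × 58 × 0.75 × 20 = 391.5 kip.
Governing: weld metal.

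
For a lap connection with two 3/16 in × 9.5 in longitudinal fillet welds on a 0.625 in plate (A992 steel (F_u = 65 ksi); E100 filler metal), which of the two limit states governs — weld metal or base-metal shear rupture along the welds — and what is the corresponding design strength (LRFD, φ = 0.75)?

φR_n ≈ 113 kips (weld metal governs)

E100XX → F_EXX = 100 ksi.
t_e = 0.707 × 0.1875 = 0.1326 in; L = 19 in.
Weld metal: φR_n = 0.75 × 0.6 × 100 × 0.1326 × 19 = 113.3 kips.
Base metal (shear rupture): φR_n = 0.75 × 0.6 × 65 × 0.625 × 19 = 347.3 kips.
Governing: weld metal.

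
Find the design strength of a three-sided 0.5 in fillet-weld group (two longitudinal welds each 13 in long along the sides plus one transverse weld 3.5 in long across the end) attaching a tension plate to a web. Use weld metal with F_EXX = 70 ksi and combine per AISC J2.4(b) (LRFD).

φR_n ≈ 328 kips

t_e = 0.707 × 0.5 = 0.3535 in.
R_nwl = 0.6 × 70 × 0.3535 × 26 = 386 kips (longitudinal, 2 welds).
R_nwt = 0.6 × 70 × 0.3535 × 3.5 = 51.96 kips (transverse, base value).
(i) R_nwl + R_nwt = 438 kips; (ii) 0.85 R_nwl + 1.5 R_nwt = 406.1 kips.
R_n = max = 438 kips [governs: (i)]; φR_n = 328.5 kips.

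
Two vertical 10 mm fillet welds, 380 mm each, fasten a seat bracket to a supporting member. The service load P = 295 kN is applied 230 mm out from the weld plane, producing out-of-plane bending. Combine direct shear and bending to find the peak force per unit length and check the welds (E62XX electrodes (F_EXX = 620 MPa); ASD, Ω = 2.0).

f_max ≈ 1460 N/mm; NOT adequate

L_w = 2 × 380 = 760 mm; section modulus (unit throat) S = 2 × L²/6 = 48130 mm².
Direct shear f_v = P/L_w = 295×10³/760 = 388.2 N/mm.
Moment M = P × e = 295×10³ × 230 = 67850000 N·mm; bending f_b = M/S = 1410 N/mm.
f_max = √(f_v² + f_b²) = √(388.2² + 1410²) = 1462 N/mm.
r_n/Ω = (1/2.0) × 0.6 × 620 × (0.707 × 10) = 1315 N/mm → NOT adequate.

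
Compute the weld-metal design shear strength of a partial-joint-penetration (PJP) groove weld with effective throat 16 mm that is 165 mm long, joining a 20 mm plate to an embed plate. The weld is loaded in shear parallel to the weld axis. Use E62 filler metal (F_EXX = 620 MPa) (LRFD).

φR_n ≈ 737 kN

Effective throat (given) t_e = 16 mm.
A_we = 16 × 165 = 2640 mm².
F_nw = 0.6 F_EXX = 372 MPa.
φR_n = 0.75 × 372 × 2640 × 10⁻³ = 736.6 kN.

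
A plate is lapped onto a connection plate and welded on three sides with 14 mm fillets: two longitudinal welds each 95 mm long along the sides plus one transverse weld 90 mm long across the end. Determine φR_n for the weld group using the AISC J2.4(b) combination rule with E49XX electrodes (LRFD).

φR_n ≈ 647 kN

E49XX → F_EXX = 490 MPa.
t_e = 0.707 × 14 = 9.898 mm.
R_nwl = 0.6 × 490 × 9.898 × 190 × 10⁻³ = 552.9 kN (longitudinal, 2 welds).
R_nwt = 0.6 × 490 × 9.898 × 90 × 10⁻³ = 261.9 kN (transverse, base value).
(i) R_nwl + R_nwt = 814.8 kN; (ii) 0.85 R_nwl + 1.5 R_nwt = 862.8 kN.
R_n = max = 862.8 kN [governs: (ii)]; φR_n = 647.1 kN.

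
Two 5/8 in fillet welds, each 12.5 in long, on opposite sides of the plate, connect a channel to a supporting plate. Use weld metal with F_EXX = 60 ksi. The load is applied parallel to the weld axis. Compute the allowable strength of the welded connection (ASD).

R_n/Ω ≈ 199 kip

Effective throat t_e = 0.707 × 0.625 = 0.4419 in.
Total length L = 25 in; A_we = 0.4419 × 25 = 11.05 in².
F_nw = 0.6 F_EXX = 0.6 × 60 = 36 ksi.
R_n = 36 × 11.05 = 397.7 kip; R_n/Ω = 397.7/2.0 = 198.8 kip.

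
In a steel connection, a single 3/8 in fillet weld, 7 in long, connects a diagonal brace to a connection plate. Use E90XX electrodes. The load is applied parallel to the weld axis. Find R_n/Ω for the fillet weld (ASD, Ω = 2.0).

R_n/Ω ≈ 50.1 kips

E90XX → F_EXX = 90 ksi.
Effective throat t_e = 0.707 × 0.375 = 0.2651 in.
Total length L = 7 in; A_we = 0.2651 × 7 = 1.856 in².
F_nw = 0.6 F_EXX = 0.6 × 90 = 54 ksi.
R_n = 54 × 1.856 = 100.2 kips; R_n/Ω = 100.2/2.0 = 50.11 kips.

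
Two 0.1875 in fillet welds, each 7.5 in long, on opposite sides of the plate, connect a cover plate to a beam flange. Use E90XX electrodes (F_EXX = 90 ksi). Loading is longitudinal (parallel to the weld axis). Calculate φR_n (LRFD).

φR_n ≈ 80.5 kip

Effective throat t_e = 0.707 × 0.1875 = 0.1326 in.
Total length L = 15 in; A_we = 0.1326 × 15 = 1.988 in².
F_nw = 0.6 F_EXX = 0.6 × 90 = 54 ksi.
φR_n = 0.75 × 54 × 1.988 = 80.53 kip.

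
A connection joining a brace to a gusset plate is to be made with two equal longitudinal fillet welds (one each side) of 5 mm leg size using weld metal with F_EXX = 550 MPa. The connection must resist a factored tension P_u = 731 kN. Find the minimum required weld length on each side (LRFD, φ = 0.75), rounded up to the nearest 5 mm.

Throat t_e = 0.707 × 5 = 3.535 mm.
φr_n = 0.75 × 0.6 × 550 × 3.535 × 10⁻³ = 0.8749 kN/mm.
L_req = P_u / φr_n = 731 / 0.8749 = 835.5 mm total.
Per side: 835.5 / 2 = 417.8 mm.
Round up → use L = 420 mm on each side.

L = 420 mm on each side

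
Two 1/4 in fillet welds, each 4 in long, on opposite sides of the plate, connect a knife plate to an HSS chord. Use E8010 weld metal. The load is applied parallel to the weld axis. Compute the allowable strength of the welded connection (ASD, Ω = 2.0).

R_n/Ω ≈ 33.9 kips

E80XX → F_EXX = 80 ksi.
Effective throat t_e = 0.707 × 0.25 = 0.1767 in.
Total length L = 8 in; A_we = 0.1767 × 8 = 1.414 in².
F_nw = 0.6 F_EXX = 0.6 × 80 = 48 ksi.
R_n = 48 × 1.414 = 67.87 kips; R_n/Ω = 67.87/2.0 = 33.94 kips.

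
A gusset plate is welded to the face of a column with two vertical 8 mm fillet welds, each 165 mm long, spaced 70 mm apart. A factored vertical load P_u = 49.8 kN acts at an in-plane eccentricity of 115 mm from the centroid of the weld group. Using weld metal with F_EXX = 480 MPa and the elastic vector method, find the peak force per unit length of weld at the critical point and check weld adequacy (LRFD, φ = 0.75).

Total weld length L_w = 330 mm. Treat welds as unit-width lines.
Polar moment about centroid: J = 2[d³/12 + d(b/2)²] = 2[165³/12 + 165×35²] = 1153000 mm³.
Direct shear f_v = P/L_w = 49.8×10³ / 330 = 150.9 N/mm (vertical).
Torsion M = P·e = 49.8×10³ × 115 = 5727000 N·mm.
Critical point at (x, y) = (35, 82.5) from centroid. f_tx = M·y/J = 409.8 N/mm; f_ty = M·x/J = 173.9 N/mm.
Resultant f_max = √[f_tx² + (f_v + f_ty)²] = √[409.8² + (150.9 + 173.9)²] = 522.9 N/mm.
Capacity per unit length: φr_n = 0.75 × 0.6 × 480 × (0.707 × 8) = 1222 N/mm.
522.9 ≤ 1222 → adequate.

f_max ≈ 523 N/mm; adequate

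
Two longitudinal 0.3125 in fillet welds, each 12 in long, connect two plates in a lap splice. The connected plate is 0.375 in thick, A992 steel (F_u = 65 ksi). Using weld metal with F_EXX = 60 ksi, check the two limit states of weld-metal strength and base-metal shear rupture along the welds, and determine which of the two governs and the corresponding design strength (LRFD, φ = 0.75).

t_e = 0.707 × 0.3125 = 0.2209 in; L = 24 in.
Weld metal: φR_n = 0.75 × 0.6 × 60 × 0.2209 × 24 = 143.2 kips.
Base metal (shear rupture): φR_n = 0.75 × 0.6 × 65 × 0.375 × 24 = 263.2 kips.
Governing: weld metal.

φR_n ≈ 143 kips (weld metal governs)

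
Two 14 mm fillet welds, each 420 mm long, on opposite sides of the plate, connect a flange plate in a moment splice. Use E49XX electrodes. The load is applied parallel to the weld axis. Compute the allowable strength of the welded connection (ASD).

R_n/Ω ≈ 1220 kN

E49XX → F_EXX = 490 MPa.
Effective throat t_e = 0.707 × 14 = 9.898 mm.
Total length L = 840 mm; A_we = 9.898 × 840 = 8314 mm².
F_nw = 0.6 F_EXX = 0.6 × 490 = 294 MPa.
R_n = 294 × 8314 × 10⁻³ = 2444 kN; R_n/Ω = 2444/2.0 = 1222 kN.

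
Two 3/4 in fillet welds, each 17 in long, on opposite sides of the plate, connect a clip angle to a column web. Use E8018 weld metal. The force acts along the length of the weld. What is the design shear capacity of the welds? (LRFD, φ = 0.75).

φR_n ≈ 649 kips

E80XX → F_EXX = 80 ksi.
Effective throat t_e = 0.707 × 0.75 = 0.5302 in.
Total length L = 34 in; A_we = 0.5302 × 34 = 18.03 in².
F_nw = 0.6 F_EXX = 0.6 × 80 = 48 ksi.
φR_n = 0.75 × 48 × 18.03 = 649 kips.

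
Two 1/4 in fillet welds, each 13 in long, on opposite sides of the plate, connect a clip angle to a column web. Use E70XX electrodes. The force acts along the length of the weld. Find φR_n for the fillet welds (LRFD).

E70XX → F_EXX = 70 ksi.
Effective throat t_e = 0.707 × 0.25 = 0.1767 in.
Total length L = 26 in; A_we = 0.1767 × 26 = 4.595 in².
F_nw = 0.6 F_EXX = 0.6 × 70 = 42 ksi.
φR_n = 0.75 × 42 × 4.595 = 144.8 kips.

φR_n ≈ 145 kips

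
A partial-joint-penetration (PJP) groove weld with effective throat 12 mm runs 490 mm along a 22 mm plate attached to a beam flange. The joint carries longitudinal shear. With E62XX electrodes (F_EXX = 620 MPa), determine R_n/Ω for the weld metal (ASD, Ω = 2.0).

Effective throat (given) t_e = 12 mm.
A_we = 12 × 490 = 5880 mm².
F_nw = 0.6 F_EXX = 372 MPa.
R_n/Ω = (372 × 5880) / 2.0 × 10⁻³ = 1094 kN.

R_n/Ω ≈ 1090 kN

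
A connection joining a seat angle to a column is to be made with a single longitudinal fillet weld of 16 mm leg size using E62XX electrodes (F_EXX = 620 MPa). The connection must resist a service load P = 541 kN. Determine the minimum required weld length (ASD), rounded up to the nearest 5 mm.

L = 260 mm

Throat t_e = 0.707 × 16 = 11.31 mm.
r_n/Ω = (0.6 × 620 × 11.31) / 2.0 = 2104 N/mm = 2.104 kN/mm.
L_req = P / (r_n/Ω) = 541 / 2.104 = 257.1 mm total.
Round up → use L = 260 mm.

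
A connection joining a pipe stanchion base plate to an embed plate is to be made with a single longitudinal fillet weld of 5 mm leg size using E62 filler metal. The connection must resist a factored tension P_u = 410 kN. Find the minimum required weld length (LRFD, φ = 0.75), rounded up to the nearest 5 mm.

L = 420 mm

E62XX → F_EXX = 620 MPa.
Throat t_e = 0.707 × 5 = 3.535 mm.
φr_n = 0.75 × 0.6 × 620 × 3.535 × 10⁻³ = 0.9863 kN/mm.
L_req = P_u / φr_n = 410 / 0.9863 = 415.7 mm total.
Round up → use L = 420 mm.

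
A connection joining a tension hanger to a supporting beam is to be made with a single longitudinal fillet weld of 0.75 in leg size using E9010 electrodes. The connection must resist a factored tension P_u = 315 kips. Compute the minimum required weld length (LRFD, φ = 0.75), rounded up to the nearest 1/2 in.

E90XX → F_EXX = 90 ksi.
Throat t_e = 0.707 × 0.75 = 0.5302 in.
φr_n = 0.75 × 0.6 × 90 × 0.5302 = 21.48 kips/in.
L_req = P_u / φr_n = 315 / 21.48 = 14.67 in total.
Round up → use L = 15 in.

L = 15 in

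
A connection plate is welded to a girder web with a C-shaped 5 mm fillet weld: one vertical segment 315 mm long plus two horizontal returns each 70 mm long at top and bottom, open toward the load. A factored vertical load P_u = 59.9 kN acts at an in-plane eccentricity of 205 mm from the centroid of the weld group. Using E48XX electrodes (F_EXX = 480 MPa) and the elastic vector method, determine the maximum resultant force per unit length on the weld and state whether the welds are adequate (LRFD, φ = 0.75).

Total weld length L_w = 455 mm. Treat welds as unit-width lines.
Centroid: x̄ = 2×70×35 / 455 = 10.77 mm from the vertical weld.
Polar moment about centroid: J = I_x + I_y = [315³/12 + 2×70×157.5²] + [315×10.77² + 2(70³/12 + 70×24.23²)] = 6253000 mm³.
Direct shear f_v = P/L_w = 59.9×10³ / 455 = 131.6 N/mm (vertical).
Torsion M = P·e = 59.9×10³ × 205 = 12280000 N·mm.
Critical point at (x, y) = (59.23, 157.5) from centroid. f_tx = M·y/J = 309.3 N/mm; f_ty = M·x/J = 116.3 N/mm.
Resultant f_max = √[f_tx² + (f_v + f_ty)²] = √[309.3² + (131.6 + 116.3)²] = 396.4 N/mm.
Capacity per unit length: φr_n = 0.75 × 0.6 × 480 × (0.707 × 5) = 763.6 N/mm.
396.4 ≤ 763.6 → adequate.

f_max ≈ 396 N/mm; adequate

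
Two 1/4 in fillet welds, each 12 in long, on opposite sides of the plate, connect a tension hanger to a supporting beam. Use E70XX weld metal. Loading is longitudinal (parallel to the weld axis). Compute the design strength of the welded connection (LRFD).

E70XX → F_EXX = 70 ksi.
Effective throat t_e = 0.707 × 0.25 = 0.1767 in.
Total length L = 24 in; A_we = 0.1767 × 24 = 4.242 in².
F_nw = 0.6 F_EXX = 0.6 × 70 = 42 ksi.
φR_n = 0.75 × 42 × 4.242 = 133.6 kips.

φR_n ≈ 134 kips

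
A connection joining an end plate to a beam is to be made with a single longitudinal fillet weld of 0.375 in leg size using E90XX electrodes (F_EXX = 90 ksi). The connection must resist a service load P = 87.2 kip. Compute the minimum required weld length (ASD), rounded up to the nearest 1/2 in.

L = 12.5 in

Throat t_e = 0.707 × 0.375 = 0.2651 in.
r_n/Ω = (0.6 × 90 × 0.2651) / 2.0 = 7.158 kip/in.
L_req = P / (r_n/Ω) = 87.2 / 7.158 = 12.18 in total.
Round up → use L = 12.5 in.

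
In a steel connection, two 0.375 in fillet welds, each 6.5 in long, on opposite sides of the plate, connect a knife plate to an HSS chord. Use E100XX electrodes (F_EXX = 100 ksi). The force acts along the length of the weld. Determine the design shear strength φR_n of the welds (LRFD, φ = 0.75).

φR_n ≈ 155 kip

Effective throat t_e = 0.707 × 0.375 = 0.2651 in.
Total length L = 13 in; A_we = 0.2651 × 13 = 3.447 in².
F_nw = 0.6 F_EXX = 0.6 × 100 = 60 ksi.
φR_n = 0.75 × 60 × 3.447 = 155.1 kip.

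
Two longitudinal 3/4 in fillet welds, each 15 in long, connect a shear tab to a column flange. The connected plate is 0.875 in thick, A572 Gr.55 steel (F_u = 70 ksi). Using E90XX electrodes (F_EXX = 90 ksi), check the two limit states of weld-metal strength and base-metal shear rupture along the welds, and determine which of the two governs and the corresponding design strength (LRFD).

t_e = 0.707 × 0.75 = 0.5302 in; L = 30 in.
Weld metal: φR_n = 0.75 × 0.6 × 90 × 0.5302 × 30 = 644.3 kip.
Base metal (shear rupture): φR_n = 0.75 × 0.6 × 70 × 0.875 × 30 = 826.9 kip.
Governing: weld metal.

φR_n ≈ 644 kip (weld metal governs)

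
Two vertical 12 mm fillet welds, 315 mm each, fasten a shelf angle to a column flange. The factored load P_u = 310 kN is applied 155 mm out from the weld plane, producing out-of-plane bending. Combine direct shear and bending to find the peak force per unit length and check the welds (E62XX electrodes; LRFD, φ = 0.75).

f_max ≈ 1530 N/mm; adequate

E62XX → F_EXX = 620 MPa.
L_w = 2 × 315 = 630 mm; section modulus (unit throat) S = 2 × L²/6 = 33080 mm².
Direct shear f_v = P/L_w = 310×10³/630 = 492.1 N/mm.
Moment M = P × e = 310×10³ × 155 = 48050000 N·mm; bending f_b = M/S = 1453 N/mm.
f_max = √(f_v² + f_b²) = √(492.1² + 1453²) = 1534 N/mm.
φr_n = 0.75 × 0.6 × 620 × (0.707 × 12) = 2367 N/mm → adequate.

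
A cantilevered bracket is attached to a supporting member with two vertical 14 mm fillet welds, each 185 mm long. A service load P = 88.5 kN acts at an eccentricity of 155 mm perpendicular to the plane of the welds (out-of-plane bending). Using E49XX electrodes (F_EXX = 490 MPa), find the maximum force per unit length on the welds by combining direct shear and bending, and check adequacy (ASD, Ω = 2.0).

L_w = 2 × 185 = 370 mm; section modulus (unit throat) S = 2 × L²/6 = 11410 mm².
Direct shear f_v = P/L_w = 88.5×10³/370 = 239.2 N/mm.
Moment M = P × e = 88.5×10³ × 155 = 13718000 N·mm; bending f_b = M/S = 1202 N/mm.
f_max = √(f_v² + f_b²) = √(239.2² + 1202²) = 1226 N/mm.
r_n/Ω = (1/2.0) × 0.6 × 490 × (0.707 × 14) = 1455 N/mm → adequate.

f_max ≈ 1230 N/mm; adequate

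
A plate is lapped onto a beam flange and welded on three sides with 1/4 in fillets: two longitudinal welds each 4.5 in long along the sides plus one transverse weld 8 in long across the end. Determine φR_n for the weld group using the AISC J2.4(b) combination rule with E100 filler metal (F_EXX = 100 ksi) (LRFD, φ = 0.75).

φR_n ≈ 156 kip

t_e = 0.707 × 0.25 = 0.1767 in.
R_nwl = 0.6 × 100 × 0.1767 × 9 = 95.44 kip (longitudinal, 2 welds).
R_nwt = 0.6 × 100 × 0.1767 × 8 = 84.84 kip (transverse, base value).
(i) R_nwl + R_nwt = 180.3 kip; (ii) 0.85 R_nwl + 1.5 R_nwt = 208.4 kip.
R_n = max = 208.4 kip [governs: (ii)]; φR_n = 156.3 kip.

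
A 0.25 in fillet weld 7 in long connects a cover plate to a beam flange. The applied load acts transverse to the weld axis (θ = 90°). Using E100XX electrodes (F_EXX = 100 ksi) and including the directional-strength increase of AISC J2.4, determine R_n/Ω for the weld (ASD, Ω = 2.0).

R_n/Ω ≈ 55.7 kip

t_e = 0.707 × 0.25 = 0.1767 in; A_we = 0.1767 × 7 = 1.237 in².
Directional factor: 1.0 + 0.5 sin^1.5(90°) = 1.5.
F_nw = 0.6 × 100 × 1.5 = 90 ksi.
R_n/Ω = (90 × 1.237) / 2.0 = 55.68 kip.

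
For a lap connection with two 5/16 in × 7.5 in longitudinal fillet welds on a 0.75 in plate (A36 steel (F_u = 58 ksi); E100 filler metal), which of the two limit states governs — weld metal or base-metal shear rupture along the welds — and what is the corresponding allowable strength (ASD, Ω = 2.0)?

E100XX → F_EXX = 100 ksi.
t_e = 0.707 × 0.3125 = 0.2209 in; L = 15 in.
Weld metal: R_n/Ω = (1/2.0) × 0.6 × 100 × 0.2209 × 15 = 99.42 kip.
Base metal (shear rupture): R_n/Ω = (1/2.0) × 0.6 × 58 × 0.75 × 15 = 195.7 kip.
Governing: weld metal.

R_n/Ω ≈ 99.4 kip (weld metal governs)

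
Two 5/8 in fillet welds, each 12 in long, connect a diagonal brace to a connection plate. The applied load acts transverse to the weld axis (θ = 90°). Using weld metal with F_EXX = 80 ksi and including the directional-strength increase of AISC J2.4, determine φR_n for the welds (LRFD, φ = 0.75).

φR_n ≈ 573 kip

t_e = 0.707 × 0.625 = 0.4419 in; A_we = 0.4419 × 24 = 10.6 in².
Directional factor: 1.0 + 0.5 sin^1.5(90°) = 1.5.
F_nw = 0.6 × 80 × 1.5 = 72 ksi.
φR_n = 0.75 × 72 × 10.6 = 572.7 kip.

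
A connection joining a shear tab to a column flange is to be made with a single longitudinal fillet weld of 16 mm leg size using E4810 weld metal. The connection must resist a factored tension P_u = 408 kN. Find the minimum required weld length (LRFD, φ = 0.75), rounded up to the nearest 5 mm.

L = 170 mm

E48XX → F_EXX = 480 MPa.
Throat t_e = 0.707 × 16 = 11.31 mm.
φr_n = 0.75 × 0.6 × 480 × 11.31 × 10⁻³ = 2.443 kN/mm.
L_req = P_u / φr_n = 408 / 2.443 = 167 mm total.
Round up → use L = 170 mm.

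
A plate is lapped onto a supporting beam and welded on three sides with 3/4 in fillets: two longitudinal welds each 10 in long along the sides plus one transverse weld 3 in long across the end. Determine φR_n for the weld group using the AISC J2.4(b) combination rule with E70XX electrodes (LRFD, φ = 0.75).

φR_n ≈ 384 kip

E70XX → F_EXX = 70 ksi.
t_e = 0.707 × 0.75 = 0.5302 in.
R_nwl = 0.6 × 70 × 0.5302 × 20 = 445.4 kip (longitudinal, 2 welds).
R_nwt = 0.6 × 70 × 0.5302 × 3 = 66.81 kip (transverse, base value).
(i) R_nwl + R_nwt = 512.2 kip; (ii) 0.85 R_nwl + 1.5 R_nwt = 478.8 kip.
R_n = max = 512.2 kip [governs: (i)]; φR_n = 384.2 kip.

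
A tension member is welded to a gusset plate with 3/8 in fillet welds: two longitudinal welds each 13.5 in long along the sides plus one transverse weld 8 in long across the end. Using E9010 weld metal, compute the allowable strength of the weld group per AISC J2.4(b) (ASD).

R_n/Ω ≈ 251 kips

E90XX → F_EXX = 90 ksi.
t_e = 0.707 × 0.375 = 0.2651 in.
R_nwl = 0.6 × 90 × 0.2651 × 27 = 386.6 kips (longitudinal, 2 welds).
R_nwt = 0.6 × 90 × 0.2651 × 8 = 114.5 kips (transverse, base value).
(i) R_nwl + R_nwt = 501.1 kips; (ii) 0.85 R_nwl + 1.5 R_nwt = 500.4 kips.
R_n = max = 501.1 kips [governs: (i)]; R_n/Ω = 250.5 kips.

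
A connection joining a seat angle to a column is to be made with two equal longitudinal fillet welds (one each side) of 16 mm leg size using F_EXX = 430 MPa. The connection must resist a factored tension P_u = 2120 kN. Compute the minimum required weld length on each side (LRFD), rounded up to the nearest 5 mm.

L = 485 mm on each side

Throat t_e = 0.707 × 16 = 11.31 mm.
φr_n = 0.75 × 0.6 × 430 × 11.31 × 10⁻³ = 2.189 kN/mm.
L_req = P_u / φr_n = 2120 / 2.189 = 968.5 mm total.
Per side: 968.5 / 2 = 484.3 mm.
Round up → use L = 485 mm on each side.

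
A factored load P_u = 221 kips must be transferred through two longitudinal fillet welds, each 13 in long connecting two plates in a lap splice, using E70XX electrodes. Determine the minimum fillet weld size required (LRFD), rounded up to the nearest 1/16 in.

E70XX → F_EXX = 70 ksi.
Total weld length L = 26 in.
Required throat t_e = P_u / (φ × 0.6 F_EXX × L) = 221 / (0.75 × 0.6 × 70 × 26) = 0.2698 in.
Required leg w = t_e / 0.707 = 0.3817 in → use 7/16 in.

w = 7/16 in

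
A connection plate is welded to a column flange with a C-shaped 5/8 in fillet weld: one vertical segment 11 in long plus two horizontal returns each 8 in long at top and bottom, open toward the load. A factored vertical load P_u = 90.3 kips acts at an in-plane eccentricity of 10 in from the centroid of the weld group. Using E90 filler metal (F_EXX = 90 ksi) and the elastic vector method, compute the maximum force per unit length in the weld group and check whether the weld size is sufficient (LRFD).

Total weld length L_w = 27 in. Treat welds as unit-width lines.
Centroid: x̄ = 2×8×4 / 27 = 2.37 in from the vertical weld.
Polar moment about centroid: J = I_x + I_y = [11³/12 + 2×8×5.5²] + [11×2.37² + 2(8³/12 + 8×1.63²)] = 784.5 in³.
Direct shear f_v = P/L_w = 90.3 / 27 = 3.344 kip/in (vertical).
Torsion M = P·e = 90.3 × 10 = 903 kip·in.
Critical point at (x, y) = (5.63, 5.5) from centroid. f_tx = M·y/J = 6.33 kip/in; f_ty = M·x/J = 6.48 kip/in.
Resultant f_max = √[f_tx² + (f_v + f_ty)²] = √[6.33² + (3.344 + 6.48)²] = 11.69 kip/in.
Capacity per unit length: φr_n = 0.75 × 0.6 × 90 × (0.707 × 0.625) = 17.9 kip/in.
11.69 ≤ 17.9 → adequate.

f_max ≈ 11.7 kip/in; adequate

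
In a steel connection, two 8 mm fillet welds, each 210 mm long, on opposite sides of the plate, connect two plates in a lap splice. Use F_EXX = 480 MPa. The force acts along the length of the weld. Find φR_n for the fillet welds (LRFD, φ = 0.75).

φR_n ≈ 513 kN

Effective throat t_e = 0.707 × 8 = 5.656 mm.
Total length L = 420 mm; A_we = 5.656 × 420 = 2376 mm².
F_nw = 0.6 F_EXX = 0.6 × 480 = 288 MPa.
φR_n = 0.75 × 288 × 2376 × 10⁻³ = 513.1 kN.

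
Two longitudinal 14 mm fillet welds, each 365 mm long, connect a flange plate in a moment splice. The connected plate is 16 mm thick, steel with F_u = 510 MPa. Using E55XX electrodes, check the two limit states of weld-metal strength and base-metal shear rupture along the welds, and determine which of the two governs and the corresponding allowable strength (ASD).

R_n/Ω ≈ 1190 kN (weld metal governs)

E55XX → F_EXX = 550 MPa.
t_e = 0.707 × 14 = 9.898 mm; L = 730 mm.
Weld metal: R_n/Ω = (1/2.0) × 0.6 × 550 × 9.898 × 730 × 10⁻³ = 1192 kN.
Base metal (shear rupture): R_n/Ω = (1/2.0) × 0.6 × 510 × 16 × 730 × 10⁻³ = 1787 kN.
Governing: weld metal.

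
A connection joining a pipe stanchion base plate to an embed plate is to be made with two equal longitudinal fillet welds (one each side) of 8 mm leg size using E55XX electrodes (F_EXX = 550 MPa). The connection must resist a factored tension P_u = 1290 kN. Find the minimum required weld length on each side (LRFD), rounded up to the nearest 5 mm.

L = 465 mm on each side

Throat t_e = 0.707 × 8 = 5.656 mm.
φr_n = 0.75 × 0.6 × 550 × 5.656 × 10⁻³ = 1.4 kN/mm.
L_req = P_u / φr_n = 1290 / 1.4 = 921.5 mm total.
Per side: 921.5 / 2 = 460.8 mm.
Round up → use L = 465 mm on each side.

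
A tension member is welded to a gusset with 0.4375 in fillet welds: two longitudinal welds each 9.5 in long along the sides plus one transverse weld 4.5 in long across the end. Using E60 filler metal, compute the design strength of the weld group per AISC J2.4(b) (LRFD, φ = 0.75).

φR_n ≈ 196 kips

E60XX → F_EXX = 60 ksi.
t_e = 0.707 × 0.4375 = 0.3093 in.
R_nwl = 0.6 × 60 × 0.3093 × 19 = 211.6 kips (longitudinal, 2 welds).
R_nwt = 0.6 × 60 × 0.3093 × 4.5 = 50.11 kips (transverse, base value).
(i) R_nwl + R_nwt = 261.7 kips; (ii) 0.85 R_nwl + 1.5 R_nwt = 255 kips.
R_n = max = 261.7 kips [governs: (i)]; φR_n = 196.3 kips.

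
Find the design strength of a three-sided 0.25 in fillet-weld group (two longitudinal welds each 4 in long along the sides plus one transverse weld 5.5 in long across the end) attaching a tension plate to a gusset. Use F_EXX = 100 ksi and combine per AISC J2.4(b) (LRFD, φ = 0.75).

t_e = 0.707 × 0.25 = 0.1767 in.
R_nwl = 0.6 × 100 × 0.1767 × 8 = 84.84 kip (longitudinal, 2 welds).
R_nwt = 0.6 × 100 × 0.1767 × 5.5 = 58.33 kip (transverse, base value).
(i) R_nwl + R_nwt = 143.2 kip; (ii) 0.85 R_nwl + 1.5 R_nwt = 159.6 kip.
R_n = max = 159.6 kip [governs: (ii)]; φR_n = 119.7 kip.

φR_n ≈ 120 kip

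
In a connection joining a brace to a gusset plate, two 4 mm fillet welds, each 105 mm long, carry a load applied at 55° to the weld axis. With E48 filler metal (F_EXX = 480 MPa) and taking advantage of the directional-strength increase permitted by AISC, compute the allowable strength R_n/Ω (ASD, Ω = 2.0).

t_e = 0.707 × 4 = 2.828 mm; A_we = 2.828 × 210 = 593.9 mm².
Directional factor: 1.0 + 0.5 sin^1.5(55°) = 1.371.
F_nw = 0.6 × 480 × 1.371 = 394.8 MPa.
R_n/Ω = (394.8 × 593.9) / 2.0 × 10⁻³ = 117.2 kN.

R_n/Ω ≈ 117 kN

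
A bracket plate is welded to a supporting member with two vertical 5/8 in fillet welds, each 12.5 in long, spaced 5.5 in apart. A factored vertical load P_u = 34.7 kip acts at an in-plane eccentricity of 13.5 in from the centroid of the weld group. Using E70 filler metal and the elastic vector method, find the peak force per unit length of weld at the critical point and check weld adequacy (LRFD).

E70XX → F_EXX = 70 ksi.
Total weld length L_w = 25 in. Treat welds as unit-width lines.
Polar moment about centroid: J = 2[d³/12 + d(b/2)²] = 2[12.5³/12 + 12.5×2.75²] = 514.6 in³.
Direct shear f_v = P/L_w = 34.7 / 25 = 1.388 kip/in (vertical).
Torsion M = P·e = 34.7 × 13.5 = 468.45 kip·in.
Critical point at (x, y) = (2.75, 6.25) from centroid. f_tx = M·y/J = 5.69 kip/in; f_ty = M·x/J = 2.503 kip/in.
Resultant f_max = √[f_tx² + (f_v + f_ty)²] = √[5.69² + (1.388 + 2.503)²] = 6.893 kip/in.
Capacity per unit length: φr_n = 0.75 × 0.6 × 70 × (0.707 × 0.625) = 13.92 kip/in.
6.893 ≤ 13.92 → adequate.

f_max ≈ 6.89 kip/in; adequate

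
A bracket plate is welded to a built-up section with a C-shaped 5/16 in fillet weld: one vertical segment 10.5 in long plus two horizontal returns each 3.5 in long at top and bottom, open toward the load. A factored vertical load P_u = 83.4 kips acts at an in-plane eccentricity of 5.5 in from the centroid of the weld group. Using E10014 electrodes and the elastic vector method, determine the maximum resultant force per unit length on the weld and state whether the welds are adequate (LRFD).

f_max ≈ 11.8 kip/in; NOT adequate

E100XX → F_EXX = 100 ksi.
Total weld length L_w = 17.5 in. Treat welds as unit-width lines.
Centroid: x̄ = 2×3.5×1.75 / 17.5 = 0.7 in from the vertical weld.
Polar moment about centroid: J = I_x + I_y = [10.5³/12 + 2×3.5×5.25²] + [10.5×0.7² + 2(3.5³/12 + 3.5×1.05²)] = 309.4 in³.
Direct shear f_v = P/L_w = 83.4 / 17.5 = 4.766 kip/in (vertical).
Torsion M = P·e = 83.4 × 5.5 = 458.7 kip·in.
Critical point at (x, y) = (2.8, 5.25) from centroid. f_tx = M·y/J = 7.783 kip/in; f_ty = M·x/J = 4.151 kip/in.
Resultant f_max = √[f_tx² + (f_v + f_ty)²] = √[7.783² + (4.766 + 4.151)²] = 11.84 kip/in.
Capacity per unit length: φr_n = 0.75 × 0.6 × 100 × (0.707 × 0.3125) = 9.942 kip/in.
11.84 > 9.942 → NOT adequate.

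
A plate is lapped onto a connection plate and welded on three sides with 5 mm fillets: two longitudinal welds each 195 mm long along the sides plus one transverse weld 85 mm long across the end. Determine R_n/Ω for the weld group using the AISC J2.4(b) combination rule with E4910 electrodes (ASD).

E49XX → F_EXX = 490 MPa.
t_e = 0.707 × 5 = 3.535 mm.
R_nwl = 0.6 × 490 × 3.535 × 390 × 10⁻³ = 405.3 kN (longitudinal, 2 welds).
R_nwt = 0.6 × 490 × 3.535 × 85 × 10⁻³ = 88.34 kN (transverse, base value).
(i) R_nwl + R_nwt = 493.7 kN; (ii) 0.85 R_nwl + 1.5 R_nwt = 477 kN.
R_n = max = 493.7 kN [governs: (i)]; R_n/Ω = 246.8 kN.

R_n/Ω ≈ 247 kN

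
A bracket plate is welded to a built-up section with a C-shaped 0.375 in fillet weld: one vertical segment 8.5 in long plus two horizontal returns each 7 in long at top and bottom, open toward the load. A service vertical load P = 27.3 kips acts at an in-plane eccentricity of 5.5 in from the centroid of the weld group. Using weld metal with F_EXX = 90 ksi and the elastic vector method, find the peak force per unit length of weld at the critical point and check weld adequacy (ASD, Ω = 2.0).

f_max ≈ 3.28 kip/in; adequate

Total weld length L_w = 22.5 in. Treat welds as unit-width lines.
Centroid: x̄ = 2×7×3.5 / 22.5 = 2.178 in from the vertical weld.
Polar moment about centroid: J = I_x + I_y = [8.5³/12 + 2×7×4.25²] + [8.5×2.178² + 2(7³/12 + 7×1.322²)] = 426 in³.
Direct shear f_v = P/L_w = 27.3 / 22.5 = 1.213 kip/in (vertical).
Torsion M = P·e = 27.3 × 5.5 = 150.15 kip·in.
Critical point at (x, y) = (4.822, 4.25) from centroid. f_tx = M·y/J = 1.498 kip/in; f_ty = M·x/J = 1.7 kip/in.
Resultant f_max = √[f_tx² + (f_v + f_ty)²] = √[1.498² + (1.213 + 1.7)²] = 3.276 kip/in.
Capacity per unit length: r_n/Ω = (1/2.0) × 0.6 × 90 × (0.707 × 0.375) = 7.158 kip/in.
3.276 ≤ 7.158 → adequate.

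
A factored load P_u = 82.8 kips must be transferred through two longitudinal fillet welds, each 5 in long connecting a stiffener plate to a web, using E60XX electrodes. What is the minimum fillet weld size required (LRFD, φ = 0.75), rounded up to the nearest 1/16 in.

w = 7/16 in

E60XX → F_EXX = 60 ksi.
Total weld length L = 10 in.
Required throat t_e = P_u / (φ × 0.6 F_EXX × L) = 82.8 / (0.75 × 0.6 × 60 × 10) = 0.3067 in.
Required leg w = t_e / 0.707 = 0.4338 in → use 7/16 in.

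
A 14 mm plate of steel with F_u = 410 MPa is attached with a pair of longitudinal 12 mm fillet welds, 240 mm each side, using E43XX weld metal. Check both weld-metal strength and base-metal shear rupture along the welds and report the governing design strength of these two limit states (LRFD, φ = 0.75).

E43XX → F_EXX = 430 MPa.
t_e = 0.707 × 12 = 8.484 mm; L = 480 mm.
Weld metal: φR_n = 0.75 × 0.6 × 430 × 8.484 × 480 × 10⁻³ = 788 kN.
Base metal (shear rupture): φR_n = 0.75 × 0.6 × 410 × 14 × 480 × 10⁻³ = 1240 kN.
Governing: weld metal.

φR_n ≈ 788 kN (weld metal governs)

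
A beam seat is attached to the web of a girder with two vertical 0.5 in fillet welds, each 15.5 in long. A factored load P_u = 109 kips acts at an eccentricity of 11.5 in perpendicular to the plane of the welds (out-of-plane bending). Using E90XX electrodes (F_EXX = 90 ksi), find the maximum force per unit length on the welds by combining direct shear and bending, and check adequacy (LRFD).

f_max ≈ 16 kip/in; NOT adequate

L_w = 2 × 15.5 = 31 in; section modulus (unit throat) S = 2 × L²/6 = 80.08 in².
Direct shear f_v = P/L_w = 109/31 = 3.516 kip/in.
Moment M = P × e = 109 × 11.5 = 1253.5 kip·in; bending f_b = M/S = 15.65 kip/in.
f_max = √(f_v² + f_b²) = √(3.516² + 15.65²) = 16.04 kip/in.
φr_n = 0.75 × 0.6 × 90 × (0.707 × 0.5) = 14.32 kip/in → NOT adequate.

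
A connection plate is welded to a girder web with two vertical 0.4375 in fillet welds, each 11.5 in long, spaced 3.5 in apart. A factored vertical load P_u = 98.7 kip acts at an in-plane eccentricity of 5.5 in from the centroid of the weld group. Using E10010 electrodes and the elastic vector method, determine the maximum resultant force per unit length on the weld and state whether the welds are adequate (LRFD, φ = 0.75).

f_max ≈ 12 kip/in; adequate

E100XX → F_EXX = 100 ksi.
Total weld length L_w = 23 in. Treat welds as unit-width lines.
Polar moment about centroid: J = 2[d³/12 + d(b/2)²] = 2[11.5³/12 + 11.5×1.75²] = 323.9 in³.
Direct shear f_v = P/L_w = 98.7 / 23 = 4.291 kip/in (vertical).
Torsion M = P·e = 98.7 × 5.5 = 542.85 kip·in.
Critical point at (x, y) = (1.75, 5.75) from centroid. f_tx = M·y/J = 9.636 kip/in; f_ty = M·x/J = 2.933 kip/in.
Resultant f_max = √[f_tx² + (f_v + f_ty)²] = √[9.636² + (4.291 + 2.933)²] = 12.04 kip/in.
Capacity per unit length: φr_n = 0.75 × 0.6 × 100 × (0.707 × 0.4375) = 13.92 kip/in.
12.04 ≤ 13.92 → adequate.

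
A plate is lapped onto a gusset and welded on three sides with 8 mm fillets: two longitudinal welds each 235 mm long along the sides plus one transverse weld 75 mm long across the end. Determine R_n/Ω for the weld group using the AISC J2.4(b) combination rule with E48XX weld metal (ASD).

R_n/Ω ≈ 444 kN

E48XX → F_EXX = 480 MPa.
t_e = 0.707 × 8 = 5.656 mm.
R_nwl = 0.6 × 480 × 5.656 × 470 × 10⁻³ = 765.6 kN (longitudinal, 2 welds).
R_nwt = 0.6 × 480 × 5.656 × 75 × 10⁻³ = 122.2 kN (transverse, base value).
(i) R_nwl + R_nwt = 887.8 kN; (ii) 0.85 R_nwl + 1.5 R_nwt = 834 kN.
R_n = max = 887.8 kN [governs: (i)]; R_n/Ω = 443.9 kN.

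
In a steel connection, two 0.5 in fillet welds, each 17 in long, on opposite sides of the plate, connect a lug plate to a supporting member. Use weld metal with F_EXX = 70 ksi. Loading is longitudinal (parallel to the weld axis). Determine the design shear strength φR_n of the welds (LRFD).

Effective throat t_e = 0.707 × 0.5 = 0.3535 in.
Total length L = 34 in; A_we = 0.3535 × 34 = 12.02 in².
F_nw = 0.6 F_EXX = 0.6 × 70 = 42 ksi.
φR_n = 0.75 × 42 × 12.02 = 378.6 kip.

φR_n ≈ 379 kip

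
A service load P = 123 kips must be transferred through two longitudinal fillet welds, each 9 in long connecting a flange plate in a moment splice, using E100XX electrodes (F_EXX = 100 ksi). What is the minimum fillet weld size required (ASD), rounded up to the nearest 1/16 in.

Total weld length L = 18 in.
Required throat t_e = P × Ω / (0.6 F_EXX × L) = 123 × 2.0 / (0.6 × 100 × 18) = 0.2278 in.
Required leg w = t_e / 0.707 = 0.3222 in → use 3/8 in.

w = 3/8 in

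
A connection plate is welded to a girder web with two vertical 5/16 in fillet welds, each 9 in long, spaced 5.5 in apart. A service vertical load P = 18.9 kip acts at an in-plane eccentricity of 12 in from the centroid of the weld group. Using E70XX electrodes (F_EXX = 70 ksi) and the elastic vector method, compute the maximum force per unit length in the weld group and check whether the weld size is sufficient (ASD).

f_max ≈ 5.27 kip/in; NOT adequate

Total weld length L_w = 18 in. Treat welds as unit-width lines.
Polar moment about centroid: J = 2[d³/12 + d(b/2)²] = 2[9³/12 + 9×2.75²] = 257.6 in³.
Direct shear f_v = P/L_w = 18.9 / 18 = 1.05 kip/in (vertical).
Torsion M = P·e = 18.9 × 12 = 226.8 kip·in.
Critical point at (x, y) = (2.75, 4.5) from centroid. f_tx = M·y/J = 3.962 kip/in; f_ty = M·x/J = 2.421 kip/in.
Resultant f_max = √[f_tx² + (f_v + f_ty)²] = √[3.962² + (1.05 + 2.421)²] = 5.267 kip/in.
Capacity per unit length: r_n/Ω = (1/2.0) × 0.6 × 70 × (0.707 × 0.3125) = 4.64 kip/in.
5.267 > 4.64 → NOT adequate.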